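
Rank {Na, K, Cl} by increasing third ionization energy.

Cl, K, Na

The third ionization energy removes an electron from the +2 ion. For each element: Na²⁺ is already 1 electron into the core; K²⁺ is already 1 electron into the core; Cl²⁺ still has 5 valence electrons.
Breaking into a closed-shell core is much more expensive than removing a leftover valence electron — K and Na have the largest IE_3 here.
Tabulated IE_3 (kJ/mol): Na 6910, K 4420, Cl 3822.
So the third ionization energies run Cl < K < Na.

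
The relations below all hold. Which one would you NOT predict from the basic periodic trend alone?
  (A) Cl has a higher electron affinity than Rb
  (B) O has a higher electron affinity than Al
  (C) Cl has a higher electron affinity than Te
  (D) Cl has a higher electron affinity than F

The general trend: electron affinity increases across a period and decreases down a group.
(A) Cl (period 3, group 17) vs Rb (period 5, group 1): the stated order agrees with the simple trend.
(B) O (period 2, group 16) vs Al (period 3, group 13): the stated order agrees with the simple trend.
(C) Cl (period 3, group 17) vs Te (period 5, group 16): the stated order agrees with the simple trend.
(D) Cl (period 3, group 17) vs F (period 2, group 17): the stated order contradicts the simple trend.
The exception is (D): F's small 2p subshell makes the incoming electron feel strong e⁻–e⁻ repulsion, so Cl actually releases more energy on gaining an electron.

(D)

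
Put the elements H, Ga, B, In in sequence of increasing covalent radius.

Radius decreases left→right (rising Z_eff, same n) and increases top→bottom (higher n).
Here both period and group differ, so the two effects have to be weighed against each other.
B > H: period and group pull opposite ways; the down-group shift dominates (85 vs 32 pm).
Ga > B: Ga sits below B in group 13, so the down-group effect alone puts Ga larger.
In > Ga: In sits below Ga in group 13, so the down-group effect alone puts In larger.
Approximate values (pm): H 32, B 85, Ga 124, In 142.
So from smallest to largest: H < B < Ga < In.

H < B < Ga < In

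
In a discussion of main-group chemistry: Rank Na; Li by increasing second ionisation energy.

Na < Li

The second ionization energy removes an electron from the +1 ion. For each element: Na⁺ is the bare [Ne] core; Li⁺ is the bare [He] core.
All of these are removing an electron from a noble-gas core or deeper; the smaller core (lower principal quantum number) is held far more tightly, and within a period the higher nuclear charge binds the same core more tightly.
Approximate IE_2 values (kJ/mol): Na 4562, Li 7298.
Overall IE_2 order: Na < Li.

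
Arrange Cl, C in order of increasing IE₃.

Cl < C

After 2 electrons have been removed, what remains? Cl²⁺ still has 5 valence electrons; C²⁺ still has 2 valence electrons.
All are still removing valence electrons, so compare the +2 ions as you would atoms: IE_3 generally rises across a period (higher Z_eff) and falls down a group (larger shell), subject to the usual subshell exceptions.
Valence configurations: Cl²⁺ [Ne]3s²3p³, C²⁺ [He]2s².
The numbers (kJ/mol): Cl 3822, C 4620.
Putting it together, IE_3: Cl < C.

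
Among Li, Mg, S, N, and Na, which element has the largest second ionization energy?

Li

After 1 electron has been removed, what remains? Li⁺ is the bare [He] core; Mg⁺ still has 1 valence electron; S⁺ still has 5 valence electrons; N⁺ still has 4 valence electrons; Na⁺ is the bare [Ne] core.
Core electrons are held far more tightly than valence electrons, so Na and Li top the IE_2 order.
Valence configurations: Mg⁺ [Ne]3s¹, S⁺ [Ne]3s²3p³, N⁺ [He]2s²2p².
The numbers (kJ/mol): Li 7298, Mg 1451, S 2252, N 2856, Na 4562.
Putting it together, IE_2: Mg < S < N < Na < Li.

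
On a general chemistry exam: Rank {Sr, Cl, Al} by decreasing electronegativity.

Al is in period 3, group 13; Cl is in period 3, group 17; Sr is in period 5, group 2.
Atoms toward the upper right of the periodic table pull bonding electrons most strongly.
Neither a single period nor a single group — weigh both effects.
Al > Sr: relative to Sr, both the across-period and down-group shifts push Al's electronegativity up.
Cl > Al: both are in period 3; the period trend gives Cl the larger value.
For reference (Pauling): Al 1.61, Cl 3.16, Sr 0.95.
So from highest to lowest: Cl > Al > Sr.

Cl, Al, Sr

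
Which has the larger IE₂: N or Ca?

Consider each +1 ion: N⁺ still has 4 valence electrons; Ca⁺ still has 1 valence electron.
All are still removing valence electrons, so compare the +1 ions as you would atoms: IE_2 generally rises across a period (higher Z_eff) and falls down a group (larger shell), subject to the usual subshell exceptions.
Valence configurations: N⁺ [He]2s²2p², Ca⁺ [Ar]4s¹.
Approximate IE_2 values (kJ/mol): N 2856, Ca 1145.
Overall IE_2 order: Ca < N.

N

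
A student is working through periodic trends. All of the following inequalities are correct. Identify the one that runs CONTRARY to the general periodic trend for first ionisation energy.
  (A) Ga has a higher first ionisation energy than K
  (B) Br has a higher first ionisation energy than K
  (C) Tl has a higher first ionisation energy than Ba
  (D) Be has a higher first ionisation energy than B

The general trend: first ionisation energy increases across a period and decreases down a group.
(A) Ga (period 4, group 13) vs K (period 4, group 1): the stated order agrees with the simple trend.
(B) Br (period 4, group 17) vs K (period 4, group 1): the stated order agrees with the simple trend.
(C) Tl (period 6, group 13) vs Ba (period 6, group 2): the stated order agrees with the simple trend.
(D) Be (period 2, group 2) vs B (period 2, group 13): the stated order contradicts the simple trend.
The exception is (D): removing B's lone 2p electron is easier than breaking Be's filled 2s².

(D)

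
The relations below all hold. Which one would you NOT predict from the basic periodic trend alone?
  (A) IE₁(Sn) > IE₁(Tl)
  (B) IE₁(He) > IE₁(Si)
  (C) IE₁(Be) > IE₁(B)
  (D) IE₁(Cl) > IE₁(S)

The general trend: first ionization energy increases across a period and decreases down a group.
(A) Sn (period 5, group 14) vs Tl (period 6, group 13): the stated order agrees with the simple trend.
(B) He (period 1, group 18) vs Si (period 3, group 14): the stated order agrees with the simple trend.
(C) Be (period 2, group 2) vs B (period 2, group 13): the stated order contradicts the simple trend.
(D) Cl (period 3, group 17) vs S (period 3, group 16): the stated order agrees with the simple trend.
The exception is (C): removing B's lone 2p electron is easier than breaking Be's filled 2s².

(C)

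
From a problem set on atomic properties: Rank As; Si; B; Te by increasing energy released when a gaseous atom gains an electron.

B, As, Si, Te

Atoms with high Z_eff and room in the valence shell (especially the halogens) have the most exothermic electron affinities.
These sit on a diagonal, where the across-period and down-group effects partly cancel.
As > B: the two effects oppose for this pair; the across-period effect wins (78 vs 27 kJ/mol).
Si > As: the two effects oppose for this pair; the down-group effect wins (134 vs 78 kJ/mol).
Te > Si: period and group pull opposite ways; the across-period shift dominates (190 vs 134 kJ/mol).
For reference (kJ/mol): B 27, Si 134, As 78, Te 190.
So from lowest to highest: B < As < Si < Te.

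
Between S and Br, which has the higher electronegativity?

EN rises left→right (higher Z_eff, smaller atoms) and falls top→bottom (larger, more shielded atoms).
These sit on a diagonal, where the across-period and down-group effects partly cancel.
Br > S: period and group pull opposite ways; the across-period shift dominates (2.96 vs 2.58).
Tabulated electronegativity (Pauling): S 2.58, Br 2.96.
So Br has the higher electronegativity (Br > S).

Br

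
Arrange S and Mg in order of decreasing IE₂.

S > Mg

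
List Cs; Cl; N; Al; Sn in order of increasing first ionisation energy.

Cs < Al < Sn < Cl < N

N is in period 2, group 15; Al is in period 3, group 13; Cl is in period 3, group 17; Sn is in period 5, group 14; Cs is in period 6, group 1.
First ionization energy rises across a period (greater Z_eff holds electrons more tightly) and falls down a group (valence electrons are farther from the nucleus).
These span different periods and groups, so the two trends combine.
Al > Cs: both effects reinforce here, so Al is clearly the higher of the two.
Sn > Al: period and group pull opposite ways; the across-period shift dominates (709 vs 578 kJ/mol).
Cl > Sn: relative to Sn, both the across-period and down-group shifts push Cl's first ionization energy up.
N > Cl: period and group pull opposite ways; the down-group shift dominates (1402 vs 1251 kJ/mol).
Approximate values (kJ/mol): N 1402, Al 578, Cl 1251, Sn 709, Cs 376.
So from lowest to highest: Cs < Al < Sn < Cl < N.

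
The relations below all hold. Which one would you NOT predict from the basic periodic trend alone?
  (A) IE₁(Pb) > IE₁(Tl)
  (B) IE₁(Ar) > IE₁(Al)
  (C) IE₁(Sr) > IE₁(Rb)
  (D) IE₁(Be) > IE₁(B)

The general trend: first ionisation energy increases across a period and decreases down a group.
(A) Pb (period 6, group 14) vs Tl (period 6, group 13): the stated order agrees with the simple trend.
(B) Ar (period 3, group 18) vs Al (period 3, group 13): the stated order agrees with the simple trend.
(C) Sr (period 5, group 2) vs Rb (period 5, group 1): the stated order agrees with the simple trend.
(D) Be (period 2, group 2) vs B (period 2, group 13): the stated order contradicts the simple trend.
The exception is (D): removing B's lone 2p electron is easier than breaking Be's filled 2s².

(D)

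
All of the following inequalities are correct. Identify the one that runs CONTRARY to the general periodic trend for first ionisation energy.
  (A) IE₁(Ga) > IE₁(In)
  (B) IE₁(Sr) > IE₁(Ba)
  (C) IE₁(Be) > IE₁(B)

The general trend: first ionisation energy increases across a period and decreases down a group.
(A) Ga (period 4, group 13) vs In (period 5, group 13): the stated order agrees with the simple trend.
(B) Sr (period 5, group 2) vs Ba (period 6, group 2): the stated order agrees with the simple trend.
(C) Be (period 2, group 2) vs B (period 2, group 13): the stated order contradicts the simple trend.
The exception is (C): removing B's lone 2p electron is easier than breaking Be's filled 2s².

(C)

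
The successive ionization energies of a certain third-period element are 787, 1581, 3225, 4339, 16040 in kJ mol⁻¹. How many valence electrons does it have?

4

Look for the largest jump between consecutive ionization energies: IE5/IE4 ≈ 3.7, far larger than any earlier ratio.
That jump marks the point where a core electron is being removed. So the atom has 4 valence electrons.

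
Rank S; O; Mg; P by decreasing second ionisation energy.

Consider each +1 ion: S⁺ still has 5 valence electrons; O⁺ still has 5 valence electrons; Mg⁺ still has 1 valence electron; P⁺ still has 4 valence electrons.
All are still removing valence electrons, so compare the +1 ions as you would atoms: IE_2 generally rises across a period (higher Z_eff) and falls down a group (larger shell), subject to the usual subshell exceptions.
Valence configurations: S⁺ [Ne]3s²3p³, O⁺ [He]2s²2p³, Mg⁺ [Ne]3s¹, P⁺ [Ne]3s²3p².
Approximate IE_2 values (kJ/mol): S 2252, O 3388, Mg 1451, P 1907.
Putting it together, IE_2: Mg < P < S < O.

O, S, P, Mg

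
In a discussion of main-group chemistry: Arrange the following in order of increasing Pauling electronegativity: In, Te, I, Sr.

Atoms toward the upper right of the periodic table pull bonding electrons most strongly.
All lie in period 5, so electronegativity increases left to right.
So from lowest to highest: Sr < In < Te < I.

Sr < In < Te < I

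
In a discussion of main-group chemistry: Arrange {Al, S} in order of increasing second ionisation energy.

After 1 electron has been removed, what remains? Al⁺ still has 2 valence electrons; S⁺ still has 5 valence electrons.
All are still removing valence electrons, so compare the +1 ions as you would atoms: IE_2 generally rises across a period (higher Z_eff) and falls down a group (larger shell), subject to the usual subshell exceptions.
Valence configurations: Al⁺ [Ne]3s², S⁺ [Ne]3s²3p³.
Tabulated IE_2 (kJ/mol): Al 1817, S 2252.
Hence IE_2: Al < S.

Al, S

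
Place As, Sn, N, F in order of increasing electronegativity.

Atoms toward the upper right of the periodic table pull bonding electrons most strongly.
Neither a single period nor a single group — weigh both effects.
As > Sn: both effects reinforce here, so As is clearly the higher of the two.
N > As: N sits above As in group 15, so the down-group effect alone puts N higher.
F > N: both are in period 2; the period trend gives F the larger value.
Tabulated electronegativity (Pauling): N 3.04, F 3.98, As 2.18, Sn 1.96.
So from lowest to highest: Sn < As < N < F.

Sn < As < N < F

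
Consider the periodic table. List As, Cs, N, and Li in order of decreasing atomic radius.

Li is in period 2, group 1; N is in period 2, group 15; As is in period 4, group 15; Cs is in period 6, group 1.
Across a period the added protons contract the valence shell; down a group each new principal shell makes the atom larger.
These span different periods and groups, so the two trends combine.
As > N: they share group 15; the group trend gives As the larger value.
Li > As: the two effects oppose for this pair; the across-period effect wins (133 vs 121 pm).
Cs > Li: they share group 1; the group trend gives Cs the larger value.
For reference (pm): Li 133, N 71, As 121, Cs 232.
So from largest to smallest: Cs > Li > As > N.

Cs > Li > As > N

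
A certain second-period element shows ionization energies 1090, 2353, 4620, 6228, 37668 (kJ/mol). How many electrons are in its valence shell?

4

Look for the largest jump between consecutive ionization energies: IE5/IE4 ≈ 6.0, far larger than any earlier ratio.
That jump marks the point where a core electron is being removed. So the atom has 4 valence electrons.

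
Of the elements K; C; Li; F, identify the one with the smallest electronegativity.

EN rises left→right (higher Z_eff, smaller atoms) and falls top→bottom (larger, more shielded atoms).
Neither a single period nor a single group — weigh both effects.
Li > K: Li sits above K in group 1, so the down-group effect alone puts Li higher.
C > Li: C lies to the right of Li in period 2, so the across-period effect alone puts C higher.
F > C: F lies to the right of C in period 2, so the across-period effect alone puts F higher.
Tabulated electronegativity (Pauling): Li 0.98, C 2.55, F 3.98, K 0.82.
The smallest electronegativity among these belongs to K.

K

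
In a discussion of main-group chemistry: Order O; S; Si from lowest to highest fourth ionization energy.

Si < S < O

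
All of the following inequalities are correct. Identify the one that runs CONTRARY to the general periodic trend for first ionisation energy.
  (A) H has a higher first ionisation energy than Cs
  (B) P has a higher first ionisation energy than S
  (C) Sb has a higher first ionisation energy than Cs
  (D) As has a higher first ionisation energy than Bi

The general trend: first ionisation energy increases across a period and decreases down a group.
(A) H (period 1, group 1) vs Cs (period 6, group 1): the stated order agrees with the simple trend.
(B) P (period 3, group 15) vs S (period 3, group 16): the stated order contradicts the simple trend.
(C) Sb (period 5, group 15) vs Cs (period 6, group 1): the stated order agrees with the simple trend.
(D) As (period 4, group 15) vs Bi (period 6, group 15): the stated order agrees with the simple trend.
The exception is (B): S (3p⁴) ionizes more easily than half-filled P (3p³) because the paired 3p electron in S is pushed out by e⁻–e⁻ repulsion.

(B)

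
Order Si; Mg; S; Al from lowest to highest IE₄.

Si < S < Mg < Al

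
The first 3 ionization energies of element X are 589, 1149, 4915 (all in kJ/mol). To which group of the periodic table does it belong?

Look for the largest jump between consecutive ionization energies: IE3/IE2 ≈ 4.3, far larger than any earlier ratio.
That jump marks the point where a core electron is being removed. So the atom has 2 valence electrons.
A main-group element with 2 valence electrons is in group 2.

Group 2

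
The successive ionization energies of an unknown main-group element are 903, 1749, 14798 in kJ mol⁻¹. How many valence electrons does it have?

Look for the largest jump between consecutive ionization energies: IE3/IE2 ≈ 8.5, far larger than any earlier ratio.
That jump marks the point where a core electron is being removed. So the atom has 2 valence electrons.

2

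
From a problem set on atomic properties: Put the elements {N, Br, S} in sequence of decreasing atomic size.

N is in period 2, group 15; S is in period 3, group 16; Br is in period 4, group 17.
Across a period the added protons contract the valence shell; down a group each new principal shell makes the atom larger.
A diagonal step moves right (one effect) and down (the opposite effect) at once.
S > N: the two effects oppose for this pair; the down-group effect wins (103 vs 71 pm).
Br > S: the two effects oppose for this pair; the down-group effect wins (114 vs 103 pm).
Tabulated atomic radius (pm): N 71, S 103, Br 114.
So from largest to smallest: Br > S > N.

Br > S > N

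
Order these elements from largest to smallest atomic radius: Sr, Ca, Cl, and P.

Sr, Ca, P, Cl

P is in period 3, group 15; Cl is in period 3, group 17; Ca is in period 4, group 2; Sr is in period 5, group 2.
Moving right in a period, electrons are added to the same shell under a stronger nuclear pull, so atoms get smaller; moving down, a new shell is opened and atoms get larger.
Here both period and group differ, so the two effects have to be weighed against each other.
P > Cl: both are in period 3; the period trend gives P the larger value.
Ca > P: both effects reinforce here, so Ca is clearly the larger of the two.
Sr > Ca: they share group 2; the group trend gives Sr the larger value.
Approximate values (pm): P 111, Cl 99, Ca 171, Sr 185.
So from largest to smallest: Sr > Ca > P > Cl.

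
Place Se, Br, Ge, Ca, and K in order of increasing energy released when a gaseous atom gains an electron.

Ca, K, Ge, Se, Br

K is in period 4, group 1; Ca is in period 4, group 2; Ge is in period 4, group 14; Se is in period 4, group 16; Br is in period 4, group 17.
Adding an electron releases more energy for atoms nearer the top right (short of the noble gases).
All lie in period 4; the across-period trend (electron affinity increases left to right) applies, with the exception below.
Note the exception: K has a higher electron affinity than Ca, contrary to the simple trend — adding an electron to Ca (ns²) has to open a new, higher-energy np subshell, which is unfavourable.
For reference (kJ/mol): K 48, Ca 2, Ge 119, Se 195, Br 325.
So from lowest to highest: Ca < K < Ge < Se < Br.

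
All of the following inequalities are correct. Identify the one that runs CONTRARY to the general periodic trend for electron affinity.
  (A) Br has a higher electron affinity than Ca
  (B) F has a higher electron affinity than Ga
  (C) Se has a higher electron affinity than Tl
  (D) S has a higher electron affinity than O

(D)

The general trend: electron affinity increases across a period and decreases down a group.
(A) Br (period 4, group 17) vs Ca (period 4, group 2): the stated order agrees with the simple trend.
(B) F (period 2, group 17) vs Ga (period 4, group 13): the stated order agrees with the simple trend.
(C) Se (period 4, group 16) vs Tl (period 6, group 13): the stated order agrees with the simple trend.
(D) S (period 3, group 16) vs O (period 2, group 16): the stated order contradicts the simple trend.
The exception is (D): the compact 2p subshell of O repels the added electron more than S's larger 3p does.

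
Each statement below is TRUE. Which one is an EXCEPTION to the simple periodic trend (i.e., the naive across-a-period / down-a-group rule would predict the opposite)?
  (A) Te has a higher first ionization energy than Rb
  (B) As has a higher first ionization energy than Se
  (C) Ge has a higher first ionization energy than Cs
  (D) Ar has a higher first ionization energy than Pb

(B)

The general trend: first ionization energy increases across a period and decreases down a group.
(A) Te (period 5, group 16) vs Rb (period 5, group 1): the stated order agrees with the simple trend.
(B) As (period 4, group 15) vs Se (period 4, group 16): the stated order contradicts the simple trend.
(C) Ge (period 4, group 14) vs Cs (period 6, group 1): the stated order agrees with the simple trend.
(D) Ar (period 3, group 18) vs Pb (period 6, group 14): the stated order agrees with the simple trend.
The exception is (B): Se (4p⁴) ionizes more easily than half-filled As (4p³).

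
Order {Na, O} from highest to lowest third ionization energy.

Na, O

The third ionization energy removes an electron from the +2 ion. For each element: Na²⁺ is already 1 electron into the core; O²⁺ still has 4 valence electrons.
Pulling an electron out of a noble-gas core costs far more than removing a remaining valence electron, so Na sits at the high end of IE_3.
Tabulated IE_3 (kJ/mol): Na 6910, O 5300.
Hence IE_3: O < Na.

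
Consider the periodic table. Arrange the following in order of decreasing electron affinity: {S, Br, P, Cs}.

Br, S, P, Cs

P is in period 3, group 15; S is in period 3, group 16; Br is in period 4, group 17; Cs is in period 6, group 1.
Electron affinity generally becomes more exothermic across a period toward the halogens and less exothermic down a group.
Neither a single period nor a single group — weigh both effects.
P > Cs: both effects reinforce here, so P is clearly the higher of the two.
S > P: S lies to the right of P in period 3, so the across-period effect alone puts S higher.
Br > S: the two effects oppose for this pair; the across-period effect wins (325 vs 200 kJ/mol).
For reference (kJ/mol): P 72, S 200, Br 325, Cs 46.
So from highest to lowest: Br > S > P > Cs.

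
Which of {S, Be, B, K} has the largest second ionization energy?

K

After 1 electron has been removed, what remains? S⁺ still has 5 valence electrons; Be⁺ still has 1 valence electron; B⁺ still has 2 valence electrons; K⁺ is the bare [Ar] core.
Core electrons are held far more tightly than valence electrons, so K tops the IE_2 order.
Valence configurations: S⁺ [Ne]3s²3p³, Be⁺ [He]2s¹, B⁺ [He]2s².
Approximate IE_2 values (kJ/mol): S 2252, Be 1757, B 2427, K 3052.
Putting it together, IE_2: Be < S < B < K.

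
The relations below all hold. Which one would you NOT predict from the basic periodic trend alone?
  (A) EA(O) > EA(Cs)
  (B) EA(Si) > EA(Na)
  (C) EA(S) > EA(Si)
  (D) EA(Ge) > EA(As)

(D)

The general trend: electron affinity increases across a period and decreases down a group.
(A) O (period 2, group 16) vs Cs (period 6, group 1): the stated order agrees with the simple trend.
(B) Si (period 3, group 14) vs Na (period 3, group 1): the stated order agrees with the simple trend.
(C) S (period 3, group 16) vs Si (period 3, group 14): the stated order agrees with the simple trend.
(D) Ge (period 4, group 14) vs As (period 4, group 15): the stated order contradicts the simple trend.
The exception is (D): adding an electron to As's half-filled 4p³ is unfavourable, so Ge (4p²) has the more exothermic EA.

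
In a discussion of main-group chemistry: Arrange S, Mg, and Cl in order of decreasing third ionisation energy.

After 2 electrons have been removed, what remains? S²⁺ still has 4 valence electrons; Mg²⁺ is the bare [Ne] core; Cl²⁺ still has 5 valence electrons.
Breaking into a closed-shell core is much more expensive than removing a leftover valence electron — Mg has the largest IE_3 here.
Valence configurations: S²⁺ [Ne]3s²3p², Cl²⁺ [Ne]3s²3p³.
Tabulated IE_3 (kJ/mol): S 3357, Mg 7733, Cl 3822.
Hence IE_3: S < Cl < Mg.

Mg > Cl > S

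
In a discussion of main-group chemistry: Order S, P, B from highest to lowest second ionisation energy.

B > S > P

The second ionization energy removes an electron from the +1 ion. For each element: S⁺ still has 5 valence electrons; P⁺ still has 4 valence electrons; B⁺ still has 2 valence electrons.
All are still removing valence electrons, so compare the +1 ions as you would atoms: IE_2 generally rises across a period (higher Z_eff) and falls down a group (larger shell), subject to the usual subshell exceptions.
Valence configurations: S⁺ [Ne]3s²3p³, P⁺ [Ne]3s²3p², B⁺ [He]2s².
Approximate IE_2 values (kJ/mol): S 2252, P 1907, B 2427.
Overall IE_2 order: P < S < B.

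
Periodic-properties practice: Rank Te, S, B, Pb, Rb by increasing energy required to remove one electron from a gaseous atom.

Across a period the outer electron is held more tightly (higher IE₁); down a group it sits in a higher shell, more shielded, and comes off more easily.
These span different periods and groups, so the two trends combine.
Pb > Rb: the two effects oppose for this pair; the across-period effect wins (716 vs 403 kJ/mol).
B > Pb: the two effects oppose for this pair; the down-group effect wins (801 vs 716 kJ/mol).
Te > B: the two effects oppose for this pair; the across-period effect wins (869 vs 801 kJ/mol).
S > Te: they share group 16; the group trend gives S the larger value.
Tabulated first ionization energy (kJ/mol): B 801, S 1000, Rb 403, Te 869, Pb 716.
So from lowest to highest: Rb < Pb < B < Te < S.

Rb, Pb, B, Te, S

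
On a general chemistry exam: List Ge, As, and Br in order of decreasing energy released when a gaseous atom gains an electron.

Br > Ge > As

Ge is in period 4, group 14; As is in period 4, group 15; Br is in period 4, group 17.
Electron affinity generally becomes more exothermic across a period toward the halogens and less exothermic down a group.
All lie in period 4; the across-period trend (electron affinity increases left to right) applies, with the exception below.
Note the exception: Ge has a higher electron affinity than As, contrary to the simple trend — adding an electron to As's half-filled 4p³ is unfavourable, so Ge (4p²) has the more exothermic EA.
Tabulated electron affinity (kJ/mol): Ge 119, As 78, Br 325.
So from highest to lowest: Br > Ge > As.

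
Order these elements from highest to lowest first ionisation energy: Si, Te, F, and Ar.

F > Ar > Te > Si

F is in period 2, group 17; Si is in period 3, group 14; Ar is in period 3, group 18; Te is in period 5, group 16.
Removing the outermost electron gets harder across a period and easier down a group.
Here both period and group differ, so the two effects have to be weighed against each other.
Te > Si: period and group pull opposite ways; the across-period shift dominates (869 vs 786 kJ/mol).
Ar > Te: relative to Te, both the across-period and down-group shifts push Ar's first ionization energy up.
F > Ar: period and group pull opposite ways; the down-group shift dominates (1681 vs 1521 kJ/mol).
Approximate values (kJ/mol): F 1681, Si 786, Ar 1521, Te 869.
So from highest to lowest: F > Ar > Te > Si.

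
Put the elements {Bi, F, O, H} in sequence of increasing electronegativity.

Bi < H < O < F

EN rises left→right (higher Z_eff, smaller atoms) and falls top→bottom (larger, more shielded atoms).
These span different periods and groups, so the two trends combine.
H > Bi: the two effects oppose for this pair; the down-group effect wins (2.20 vs 2.02).
O > H: the two effects oppose for this pair; the across-period effect wins (3.44 vs 2.20).
F > O: both are in period 2; the period trend gives F the larger value.
Approximate values (Pauling): H 2.20, O 3.44, F 3.98, Bi 2.02.
So from lowest to highest: Bi < H < O < F.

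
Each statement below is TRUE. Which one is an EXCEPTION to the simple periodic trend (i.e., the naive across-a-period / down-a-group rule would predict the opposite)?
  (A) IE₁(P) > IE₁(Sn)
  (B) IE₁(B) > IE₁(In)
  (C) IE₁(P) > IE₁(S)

(C)

The general trend: first ionisation energy increases across a period and decreases down a group.
(A) P (period 3, group 15) vs Sn (period 5, group 14): the stated order agrees with the simple trend.
(B) B (period 2, group 13) vs In (period 5, group 13): the stated order agrees with the simple trend.
(C) P (period 3, group 15) vs S (period 3, group 16): the stated order contradicts the simple trend.
The exception is (C): S (3p⁴) ionizes more easily than half-filled P (3p³) because the paired 3p electron in S is pushed out by e⁻–e⁻ repulsion.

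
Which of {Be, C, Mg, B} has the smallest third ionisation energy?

B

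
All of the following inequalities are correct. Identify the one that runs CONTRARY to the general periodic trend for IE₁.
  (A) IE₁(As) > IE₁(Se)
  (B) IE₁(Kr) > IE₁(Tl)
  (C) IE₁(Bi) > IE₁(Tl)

(A)

The general trend: IE₁ increases across a period and decreases down a group.
(A) As (period 4, group 15) vs Se (period 4, group 16): the stated order contradicts the simple trend.
(B) Kr (period 4, group 18) vs Tl (period 6, group 13): the stated order agrees with the simple trend.
(C) Bi (period 6, group 15) vs Tl (period 6, group 13): the stated order agrees with the simple trend.
The exception is (A): Se (4p⁴) ionizes more easily than half-filled As (4p³).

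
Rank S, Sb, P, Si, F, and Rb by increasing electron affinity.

Rb < P < Sb < Si < S < F

F is in period 2, group 17; Si is in period 3, group 14; P is in period 3, group 15; S is in period 3, group 16; Rb is in period 5, group 1; Sb is in period 5, group 15.
Adding an electron releases more energy for atoms nearer the top right (short of the noble gases).
Here both period and group differ, so the two effects have to be weighed against each other.
P > Rb: both effects reinforce here, so P is clearly the higher of the two.
Sb > P: this pair runs against the simple trend — see the exception note.
Si > Sb: the two effects oppose for this pair; the down-group effect wins (134 vs 103 kJ/mol).
S > Si: both are in period 3; the period trend gives S the larger value.
F > S: both effects reinforce here, so F is clearly the higher of the two.
Note the exception: Sb has a higher electron affinity than P, contrary to the simple trend — both are half-filled np³, but the pairing/repulsion penalty for the added electron shrinks as the p orbitals become larger and more diffuse down the group, and for Sb that outweighs the weaker nuclear attraction.
Note the exception: Si has a higher electron affinity than P, contrary to the simple trend — adding an electron to P's half-filled 3p³ is unfavourable, so Si (3p²) has the more exothermic EA.
Approximate values (kJ/mol): F 328, Si 134, P 72, S 200, Rb 47, Sb 103.
So from lowest to highest: Rb < P < Sb < Si < S < F.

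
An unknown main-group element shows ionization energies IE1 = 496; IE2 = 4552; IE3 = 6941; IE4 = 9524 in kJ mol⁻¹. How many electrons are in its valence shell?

Look for the largest jump between consecutive ionization energies: IE2/IE1 ≈ 9.2, far larger than any earlier ratio.
That jump marks the point where a core electron is being removed. So the atom has 1 valence electron.

1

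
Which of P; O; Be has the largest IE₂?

IE_2 is the cost of taking one more electron from the +1 cation: P⁺ still has 4 valence electrons; O⁺ still has 5 valence electrons; Be⁺ still has 1 valence electron.
All are still removing valence electrons, so compare the +1 ions as you would atoms: IE_2 generally rises across a period (higher Z_eff) and falls down a group (larger shell), subject to the usual subshell exceptions.
Valence configurations: P⁺ [Ne]3s²3p², O⁺ [He]2s²2p³, Be⁺ [He]2s¹.
Tabulated IE_2 (kJ/mol): P 1907, O 3388, Be 1757.
So the second ionization energies run Be < P < O.

O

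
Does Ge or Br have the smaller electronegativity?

Ge

Ge is in period 4, group 14; Br is in period 4, group 17.
EN rises left→right (higher Z_eff, smaller atoms) and falls top→bottom (larger, more shielded atoms).
All lie in period 4, so electronegativity increases left to right.
So Ge has the smaller electronegativity (Ge < Br).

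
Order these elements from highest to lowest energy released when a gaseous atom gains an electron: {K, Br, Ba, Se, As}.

Br > Se > As > K > Ba

K is in period 4, group 1; As is in period 4, group 15; Se is in period 4, group 16; Br is in period 4, group 17; Ba is in period 6, group 2.
Electron affinity generally becomes more exothermic across a period toward the halogens and less exothermic down a group.
Here both period and group differ, so the two effects have to be weighed against each other.
K > Ba: period and group pull opposite ways; the down-group shift dominates (48 vs 14 kJ/mol).
As > K: both are in period 4; the period trend gives As the larger value.
Se > As: Se lies to the right of As in period 4, so the across-period effect alone puts Se higher.
Br > Se: both are in period 4; the period trend gives Br the larger value.
Approximate values (kJ/mol): K 48, As 78, Se 195, Br 325, Ba 14.
So from highest to lowest: Br > Se > As > K > Ba.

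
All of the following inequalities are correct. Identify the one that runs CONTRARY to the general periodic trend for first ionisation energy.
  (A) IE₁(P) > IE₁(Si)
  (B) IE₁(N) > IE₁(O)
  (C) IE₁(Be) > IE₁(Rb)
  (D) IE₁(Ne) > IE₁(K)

(B)

The general trend: first ionisation energy increases across a period and decreases down a group.
(A) P (period 3, group 15) vs Si (period 3, group 14): the stated order agrees with the simple trend.
(B) N (period 2, group 15) vs O (period 2, group 16): the stated order contradicts the simple trend.
(C) Be (period 2, group 2) vs Rb (period 5, group 1): the stated order agrees with the simple trend.
(D) Ne (period 2, group 18) vs K (period 4, group 1): the stated order agrees with the simple trend.
The exception is (B): pairing an electron in O's 2p⁴ costs repulsion energy, so O ionizes more easily than half-filled N (2p³).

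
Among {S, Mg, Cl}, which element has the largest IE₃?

Consider each +2 ion: S²⁺ still has 4 valence electrons; Mg²⁺ is the bare [Ne] core; Cl²⁺ still has 5 valence electrons.
Breaking into a closed-shell core is much more expensive than removing a leftover valence electron — Mg has the largest IE_3 here.
Valence configurations: S²⁺ [Ne]3s²3p², Cl²⁺ [Ne]3s²3p³.
Tabulated IE_3 (kJ/mol): S 3357, Mg 7733, Cl 3822.
Hence IE_3: S < Cl < Mg.

Mg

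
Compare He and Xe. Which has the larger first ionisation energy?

He is in period 1, group 18; Xe is in period 5, group 18.
Across a period the outer electron is held more tightly (higher IE₁); down a group it sits in a higher shell, more shielded, and comes off more easily.
All are in group 18, so first ionization energy increases up the group.
So He has the larger first ionisation energy (He > Xe).

He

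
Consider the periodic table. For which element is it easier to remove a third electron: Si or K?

IE_3 is the cost of taking one more electron from the +2 cation: Si²⁺ still has 2 valence electrons; K²⁺ is already 1 electron into the core.
Pulling an electron out of a noble-gas core costs far more than removing a remaining valence electron, so K sits at the high end of IE_3.
The numbers (kJ/mol): Si 3232, K 4420.
Hence IE_3: Si < K.

Si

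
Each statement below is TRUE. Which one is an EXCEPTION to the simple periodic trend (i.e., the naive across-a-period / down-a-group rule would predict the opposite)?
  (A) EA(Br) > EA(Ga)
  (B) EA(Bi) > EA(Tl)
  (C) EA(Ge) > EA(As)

(C)

The general trend: electron affinity increases across a period and decreases down a group.
(A) Br (period 4, group 17) vs Ga (period 4, group 13): the stated order agrees with the simple trend.
(B) Bi (period 6, group 15) vs Tl (period 6, group 13): the stated order agrees with the simple trend.
(C) Ge (period 4, group 14) vs As (period 4, group 15): the stated order contradicts the simple trend.
The exception is (C): adding an electron to As's half-filled 4p³ is unfavourable, so Ge (4p²) has the more exothermic EA.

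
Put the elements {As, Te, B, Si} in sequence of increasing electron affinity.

B < As < Si < Te

Adding an electron releases more energy for atoms nearer the top right (short of the noble gases).
A diagonal step moves right (one effect) and down (the opposite effect) at once.
As > B: period and group pull opposite ways; the across-period shift dominates (78 vs 27 kJ/mol).
Si > As: the two effects oppose for this pair; the down-group effect wins (134 vs 78 kJ/mol).
Te > Si: period and group pull opposite ways; the across-period shift dominates (190 vs 134 kJ/mol).
For reference (kJ/mol): B 27, Si 134, As 78, Te 190.
So from lowest to highest: B < As < Si < Te.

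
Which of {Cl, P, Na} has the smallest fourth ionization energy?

The fourth ionization energy removes an electron from the +3 ion. For each element: Cl³⁺ still has 4 valence electrons; P³⁺ still has 2 valence electrons; Na³⁺ is already 2 electrons into the core.
Pulling an electron out of a noble-gas core costs far more than removing a remaining valence electron, so Na sits at the high end of IE_4.
Valence configurations: Cl³⁺ [Ne]3s²3p², P³⁺ [Ne]3s².
Tabulated IE_4 (kJ/mol): Cl 5159, P 4964, Na 9543.
Overall IE_4 order: P < Cl < Na.

P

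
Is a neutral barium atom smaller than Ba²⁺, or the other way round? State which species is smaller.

Ba²⁺

Forming Ba²⁺ removes 2 electrons from Ba. Fewer electrons for the same nuclear charge means less shielding and a higher Z_eff on the remaining electrons, and for main-group metals the entire outer shell is lost.
A cation is smaller than its parent atom: Ba²⁺ < Ba.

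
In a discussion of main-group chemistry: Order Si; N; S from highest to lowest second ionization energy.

Consider each +1 ion: Si⁺ still has 3 valence electrons; N⁺ still has 4 valence electrons; S⁺ still has 5 valence electrons.
All are still removing valence electrons, so compare the +1 ions as you would atoms: IE_2 generally rises across a period (higher Z_eff) and falls down a group (larger shell), subject to the usual subshell exceptions.
Valence configurations: Si⁺ [Ne]3s²3p¹, N⁺ [He]2s²2p², S⁺ [Ne]3s²3p³.
Tabulated IE_2 (kJ/mol): Si 1577, N 2856, S 2252.
Putting it together, IE_2: Si < S < N.

N, S, Si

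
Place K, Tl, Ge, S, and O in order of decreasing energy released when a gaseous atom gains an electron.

S > O > Ge > K > Tl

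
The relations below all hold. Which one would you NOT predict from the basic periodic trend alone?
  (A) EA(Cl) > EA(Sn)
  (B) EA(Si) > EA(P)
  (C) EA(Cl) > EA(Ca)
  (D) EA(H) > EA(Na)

(B)

The general trend: electron affinity increases across a period and decreases down a group.
(A) Cl (period 3, group 17) vs Sn (period 5, group 14): the stated order agrees with the simple trend.
(B) Si (period 3, group 14) vs P (period 3, group 15): the stated order contradicts the simple trend.
(C) Cl (period 3, group 17) vs Ca (period 4, group 2): the stated order agrees with the simple trend.
(D) H (period 1, group 1) vs Na (period 3, group 1): the stated order agrees with the simple trend.
The exception is (B): adding an electron to P's half-filled 3p³ is unfavourable, so Si (3p²) has the more exothermic EA.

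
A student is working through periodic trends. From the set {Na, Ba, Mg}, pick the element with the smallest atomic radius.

Across a period the added protons contract the valence shell; down a group each new principal shell makes the atom larger.
Here both period and group differ, so the two effects have to be weighed against each other.
Na > Mg: Na lies to the left of Mg in period 3, so the across-period effect alone puts Na larger.
Ba > Na: period and group pull opposite ways; the down-group shift dominates (196 vs 155 pm).
Tabulated atomic radius (pm): Na 155, Mg 139, Ba 196.
The smallest atomic radius among these belongs to Mg.

Mg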